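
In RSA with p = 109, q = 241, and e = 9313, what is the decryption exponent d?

φ(n) = (p−1)(q−1) = 108·240 = 25920.
Need d with 9313·d ≡ 1 (mod 25920). Apply the extended Euclidean algorithm:
25920 = 2*9313 + 7294
9313 = 1*7294 + 2019
7294 = 3*2019 + 1237
2019 = 1*1237 + 782
1237 = 1*782 + 455
782 = 1*455 + 327
455 = 1*327 + 128
327 = 2*128 + 71
128 = 1*71 + 57
71 = 1*57 + 14
57 = 4*14 + 1
14 = 14*1 + 0
Back-substitute:
1 = 57 − 4·14
1 = −4·71 + 5·57
1 = 5·128 − 9·71
1 = −9·327 + 23·128
1 = 23·455 − 32·327
1 = −32·782 + 55·455
1 = 55·1237 − 87·782
1 = −87·2019 + 142·1237
1 = 142·7294 − 513·2019
1 = −513·9313 + 655·7294
1 = 655·25920 − 1823·9313
So 9313·(-1823) ≡ 1 (mod 25920), hence d ≡ -1823 ≡ 24097 (mod 25920).

24097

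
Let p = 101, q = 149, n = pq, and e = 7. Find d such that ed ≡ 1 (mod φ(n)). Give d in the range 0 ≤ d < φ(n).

6343

φ(n) = (p−1)(q−1) = 100·148 = 14800.
Need d with 7·d ≡ 1 (mod 14800). Apply the extended Euclidean algorithm:
14800 = 2114*7 + 2
7 = 3*2 + 1
2 = 2*1 + 0
Back-substitute:
1 = 7 − 3·2
1 = −3·14800 + 6343·7
So 7·6343 ≡ 1 (mod 14800), hence d = 6343.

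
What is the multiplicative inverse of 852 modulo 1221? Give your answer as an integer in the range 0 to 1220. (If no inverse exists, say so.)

no inverse exists

Compute gcd(852, 1221):
1221 = 1×852 + 369
852 = 2×369 + 114
369 = 3×114 + 27
114 = 4×27 + 6
27 = 4×6 + 3
6 = 2×3 + 0
Since gcd = 3 > 1, 852 is not a unit mod 1221.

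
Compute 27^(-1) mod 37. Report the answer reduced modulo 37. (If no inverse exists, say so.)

11

gcd(37, 27) by repeated division:
37 = 1*27 + 10
27 = 2*10 + 7
10 = 1*7 + 3
7 = 2*3 + 1
3 = 3*1 + 0
gcd = 1, so the inverse exists. Back-substitute:
1 = 7 − 2·3
1 = −2·10 + 3·7
1 = 3·27 − 8·10
1 = −8·37 + 11·27
So 27·11 ≡ 1 (mod 37).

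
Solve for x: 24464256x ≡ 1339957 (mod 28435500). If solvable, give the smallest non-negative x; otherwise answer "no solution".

no solution

gcd(24464256, 28435500):
28435500 = 1*24464256 + 3971244
24464256 = 6*3971244 + 636792
3971244 = 6*636792 + 150492
636792 = 4*150492 + 34824
150492 = 4*34824 + 11196
34824 = 3*11196 + 1236
11196 = 9*1236 + 72
1236 = 17*72 + 12
72 = 6*12 + 0
gcd = 12, but 12 ∤ 1339957, so the congruence has no solution.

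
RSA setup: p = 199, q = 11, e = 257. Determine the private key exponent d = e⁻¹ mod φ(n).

φ(n) = (p−1)(q−1) = 198·10 = 1980.
Need d with 257·d ≡ 1 (mod 1980). Apply the extended Euclidean algorithm:
1980 = 7·257 + 181
257 = 1·181 + 76
181 = 2·76 + 29
76 = 2·29 + 18
29 = 1·18 + 11
18 = 1·11 + 7
11 = 1·7 + 4
7 = 1·4 + 3
4 = 1·3 + 1
3 = 3·1 + 0
Back-substitute:
1 = 4 − 3
1 = −7 + 2·4
1 = 2·11 − 3·7
1 = −3·18 + 5·11
1 = 5·29 − 8·18
1 = −8·76 + 21·29
1 = 21·181 − 50·76
1 = −50·257 + 71·181
1 = 71·1980 − 547·257
So 257·(-547) ≡ 1 (mod 1980), hence d ≡ -547 ≡ 1433 (mod 1980).

1433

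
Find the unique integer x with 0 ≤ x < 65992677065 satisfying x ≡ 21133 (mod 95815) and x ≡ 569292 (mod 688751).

Write x = 21133 + 95815·k. Then 95815·k ≡ 569292 − 21133 ≡ 548159 (mod 688751).
Need 95815⁻¹ mod 688751. Extended Euclid on (688751, 95815):
688751 = 7·95815 + 18046
95815 = 5·18046 + 5585
18046 = 3·5585 + 1291
5585 = 4·1291 + 421
1291 = 3·421 + 28
421 = 15·28 + 1
28 = 28·1 + 0
Back-substitute:
1 = 421 − 15·28
1 = −15·1291 + 46·421
1 = 46·5585 − 199·1291
1 = −199·18046 + 643·5585
1 = 643·95815 − 3414·18046
1 = −3414·688751 + 24541·95815
95815⁻¹ ≡ 24541 (mod 688751), so k ≡ 24541·548159 ≡ 374238 (mod 688751).
x = 21133 + 95815·374238 = 35857635103.

35857635103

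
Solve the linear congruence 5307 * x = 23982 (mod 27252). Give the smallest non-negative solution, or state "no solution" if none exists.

First find gcd(5307, 27252):
27252 = 5*5307 + 717
5307 = 7*717 + 288
717 = 2*288 + 141
288 = 2*141 + 6
141 = 23*6 + 3
6 = 2*3 + 0
gcd = 3 and 3 | 23982, so solutions exist. Divide through by 3: 1769x ≡ 7994 (mod 9084).
Now find 1769⁻¹ mod 9084:
9084 = 5*1769 + 239
1769 = 7*239 + 96
239 = 2*96 + 47
96 = 2*47 + 2
47 = 23*2 + 1
2 = 2*1 + 0
Back-substitute:
1 = 47 − 23·2
1 = −23·96 + 47·47
1 = 47·239 − 117·96
1 = −117·1769 + 866·239
1 = 866·9084 − 4447·1769
So 1769·(-4447) ≡ 1 (mod 9084), i.e. 1769⁻¹ ≡ 4637.
Then x ≡ 4637·7994 ≡ 5458 (mod 9084); the smallest non-negative solution is x = 5458.

5458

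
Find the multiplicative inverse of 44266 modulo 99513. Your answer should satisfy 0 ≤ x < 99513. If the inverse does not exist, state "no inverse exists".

gcd(99513, 44266) by repeated division:
99513 = 2*44266 + 10981
44266 = 4*10981 + 342
10981 = 32*342 + 37
342 = 9*37 + 9
37 = 4*9 + 1
9 = 9*1 + 0
gcd = 1, so the inverse exists. Back-substitute:
1 = 37 − 4·9
1 = −4·342 + 37·37
1 = 37·10981 − 1188·342
1 = −1188·44266 + 4789·10981
1 = 4789·99513 − 10766·44266
Thus 44266·(-10766) ≡ 1 (mod 99513); reducing, -10766 mod 99513 = 88747.

88747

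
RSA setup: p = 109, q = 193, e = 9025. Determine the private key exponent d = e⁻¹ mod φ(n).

193

φ(n) = (p−1)(q−1) = 108·192 = 20736.
Need d with 9025·d ≡ 1 (mod 20736). Apply the extended Euclidean algorithm:
20736 = 2·9025 + 2686
9025 = 3·2686 + 967
2686 = 2·967 + 752
967 = 1·752 + 215
752 = 3·215 + 107
215 = 2·107 + 1
107 = 107·1 + 0
Back-substitute:
1 = 215 − 2·107
1 = −2·752 + 7·215
1 = 7·967 − 9·752
1 = −9·2686 + 25·967
1 = 25·9025 − 84·2686
1 = −84·20736 + 193·9025
So 9025·193 ≡ 1 (mod 20736), hence d = 193.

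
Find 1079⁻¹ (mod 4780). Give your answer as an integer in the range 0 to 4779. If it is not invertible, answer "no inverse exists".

Run Euclid on (4780, 1079):
4780 = 4·1079 + 464
1079 = 2·464 + 151
464 = 3·151 + 11
151 = 13·11 + 8
11 = 1·8 + 3
8 = 2·3 + 2
3 = 1·2 + 1
2 = 2·1 + 0
The gcd is 1. Working backward:
1 = 3 − 2
1 = −8 + 3·3
1 = 3·11 − 4·8
1 = −4·151 + 55·11
1 = 55·464 − 169·151
1 = −169·1079 + 393·464
1 = 393·4780 − 1741·1079
Thus 1079·(-1741) ≡ 1 (mod 4780); reducing, -1741 mod 4780 = 3039.

3039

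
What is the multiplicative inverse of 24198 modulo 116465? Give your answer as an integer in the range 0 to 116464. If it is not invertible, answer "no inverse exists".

22212

Apply the Euclidean algorithm to 116465 and 24198:
116465 = 4·24198 + 19673
24198 = 1·19673 + 4525
19673 = 4·4525 + 1573
4525 = 2·1573 + 1379
1573 = 1·1379 + 194
1379 = 7·194 + 21
194 = 9·21 + 5
21 = 4·5 + 1
5 = 5·1 + 0
gcd = 1, so the inverse exists. Back-substitute:
1 = 21 − 4·5
1 = −4·194 + 37·21
1 = 37·1379 − 263·194
1 = −263·1573 + 300·1379
1 = 300·4525 − 863·1573
1 = −863·19673 + 3752·4525
1 = 3752·24198 − 4615·19673
1 = −4615·116465 + 22212·24198
So 24198·22212 ≡ 1 (mod 116465).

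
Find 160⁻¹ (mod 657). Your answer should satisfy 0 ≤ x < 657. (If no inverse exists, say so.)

193

Extended Euclidean algorithm:
657 = 4×160 + 17
160 = 9×17 + 7
17 = 2×7 + 3
7 = 2×3 + 1
3 = 3×1 + 0
The gcd is 1. Working backward:
1 = 7 − 2·3
1 = −2·17 + 5·7
1 = 5·160 − 47·17
1 = −47·657 + 193·160
So 160·193 ≡ 1 (mod 657).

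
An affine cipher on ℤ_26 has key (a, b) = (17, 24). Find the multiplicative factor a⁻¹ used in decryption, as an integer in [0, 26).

23

Extended Euclidean algorithm:
26 = 1×17 + 9
17 = 1×9 + 8
9 = 1×8 + 1
8 = 8×1 + 0
Since gcd(17, 26) = 1, back-substitute to write 1 as a combination:
1 = 9 − 8
1 = −17 + 2·9
1 = 2·26 − 3·17
So 17·(-3) ≡ 1 (mod 26), and -3 ≡ 23 (mod 26).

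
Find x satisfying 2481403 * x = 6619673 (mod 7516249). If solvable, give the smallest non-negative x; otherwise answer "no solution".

4370396

First find gcd(2481403, 7516249):
7516249 = 3·2481403 + 72040
2481403 = 34·72040 + 32043
72040 = 2·32043 + 7954
32043 = 4·7954 + 227
7954 = 35·227 + 9
227 = 25·9 + 2
9 = 4·2 + 1
2 = 2·1 + 0
gcd = 1, so a unique solution mod 7516249 exists.
Back-substitute for the Bézout coefficients:
1 = 9 − 4·2
1 = −4·227 + 101·9
1 = 101·7954 − 3539·227
1 = −3539·32043 + 14257·7954
1 = 14257·72040 − 32053·32043
1 = −32053·2481403 + 1104059·72040
1 = 1104059·7516249 − 3344230·2481403
So 2481403·(-3344230) ≡ 1 (mod 7516249), giving 2481403⁻¹ ≡ 4172019.
x ≡ 2481403⁻¹·6619673 ≡ 4172019·6619673 ≡ 4370396 (mod 7516249).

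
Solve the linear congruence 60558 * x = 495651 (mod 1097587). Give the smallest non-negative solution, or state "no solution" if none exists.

64006

First find gcd(60558, 1097587):
1097587 = 18·60558 + 7543
60558 = 8·7543 + 214
7543 = 35·214 + 53
214 = 4·53 + 2
53 = 26·2 + 1
2 = 2·1 + 0
gcd = 1, so a unique solution mod 1097587 exists.
Back-substitute for the Bézout coefficients:
1 = 53 − 26·2
1 = −26·214 + 105·53
1 = 105·7543 − 3701·214
1 = −3701·60558 + 29713·7543
1 = 29713·1097587 − 538535·60558
So 60558·(-538535) ≡ 1 (mod 1097587), giving 60558⁻¹ ≡ 559052.
x ≡ 60558⁻¹·495651 ≡ 559052·495651 ≡ 64006 (mod 1097587).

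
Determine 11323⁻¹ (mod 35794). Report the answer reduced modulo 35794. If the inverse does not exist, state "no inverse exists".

2687

Run Euclid on (35794, 11323):
35794 = 3×11323 + 1825
11323 = 6×1825 + 373
1825 = 4×373 + 333
373 = 1×333 + 40
333 = 8×40 + 13
40 = 3×13 + 1
13 = 13×1 + 0
Since gcd(11323, 35794) = 1, back-substitute to write 1 as a combination:
1 = 40 − 3·13
1 = −3·333 + 25·40
1 = 25·373 − 28·333
1 = −28·1825 + 137·373
1 = 137·11323 − 850·1825
1 = −850·35794 + 2687·11323
So 11323·2687 ≡ 1 (mod 35794).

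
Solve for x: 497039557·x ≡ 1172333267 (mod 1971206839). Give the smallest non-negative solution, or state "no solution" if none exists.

First find gcd(497039557, 1971206839):
1971206839 = 3×497039557 + 480088168
497039557 = 1×480088168 + 16951389
480088168 = 28×16951389 + 5449276
16951389 = 3×5449276 + 603561
5449276 = 9×603561 + 17227
603561 = 35×17227 + 616
17227 = 27×616 + 595
616 = 1×595 + 21
595 = 28×21 + 7
21 = 3×7 + 0
gcd = 7 and 7 | 1172333267, so solutions exist. Divide through by 7: 71005651x ≡ 167476181 (mod 281600977).
Now find 71005651⁻¹ mod 281600977:
281600977 = 3*71005651 + 68584024
71005651 = 1*68584024 + 2421627
68584024 = 28*2421627 + 778468
2421627 = 3*778468 + 86223
778468 = 9*86223 + 2461
86223 = 35*2461 + 88
2461 = 27*88 + 85
88 = 1*85 + 3
85 = 28*3 + 1
3 = 3*1 + 0
Back-substitute:
1 = 85 − 28·3
1 = −28·88 + 29·85
1 = 29·2461 − 811·88
1 = −811·86223 + 28414·2461
1 = 28414·778468 − 256537·86223
1 = −256537·2421627 + 798025·778468
1 = 798025·68584024 − 22601237·2421627
1 = −22601237·71005651 + 23399262·68584024
1 = 23399262·281600977 − 92799023·71005651
So 71005651·(-92799023) ≡ 1 (mod 281600977), i.e. 71005651⁻¹ ≡ 188801954.
Then x ≡ 188801954·167476181 ≡ 95495271 (mod 281600977); the smallest non-negative solution is x = 95495271.

95495271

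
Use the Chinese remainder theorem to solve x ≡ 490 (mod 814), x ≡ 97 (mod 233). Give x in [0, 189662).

Write x = 490 + 814·k. Then 814·k ≡ 97 − 490 ≡ 73 (mod 233).
Need 814⁻¹ mod 233. Extended Euclid on (233, 115):
233 = 2×115 + 3
115 = 38×3 + 1
3 = 3×1 + 0
Back-substitute:
1 = 115 − 38·3
1 = −38·233 + 77·115
814⁻¹ ≡ 77 (mod 233), so k ≡ 77·73 ≡ 29 (mod 233).
x = 490 + 814·29 = 24096.

24096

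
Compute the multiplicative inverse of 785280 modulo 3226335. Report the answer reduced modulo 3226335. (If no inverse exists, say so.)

no inverse exists

Euclidean algorithm on 3226335, 785280:
3226335 = 4·785280 + 85215
785280 = 9·85215 + 18345
85215 = 4·18345 + 11835
18345 = 1·11835 + 6510
11835 = 1·6510 + 5325
6510 = 1·5325 + 1185
5325 = 4·1185 + 585
1185 = 2·585 + 15
585 = 39·15 + 0
gcd(785280, 3226335) = 15 ≠ 1, so 785280 has no multiplicative inverse modulo 3226335.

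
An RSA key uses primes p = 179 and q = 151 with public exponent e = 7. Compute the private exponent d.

φ(n) = (p−1)(q−1) = 178·150 = 26700.
Need d with 7·d ≡ 1 (mod 26700). Apply the extended Euclidean algorithm:
26700 = 3814×7 + 2
7 = 3×2 + 1
2 = 2×1 + 0
Back-substitute:
1 = 7 − 3·2
1 = −3·26700 + 11443·7
So 7·11443 ≡ 1 (mod 26700), hence d = 11443.

11443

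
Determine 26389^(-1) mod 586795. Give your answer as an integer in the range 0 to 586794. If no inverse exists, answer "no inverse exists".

Compute gcd(26389, 586795):
586795 = 22·26389 + 6237
26389 = 4·6237 + 1441
6237 = 4·1441 + 473
1441 = 3·473 + 22
473 = 21·22 + 11
22 = 2·11 + 0
gcd(26389, 586795) = 11 ≠ 1, so 26389 has no multiplicative inverse modulo 586795.

no inverse exists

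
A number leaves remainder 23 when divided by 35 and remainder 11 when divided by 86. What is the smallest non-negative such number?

Write x = 23 + 35·k. Then 35·k ≡ 11 − 23 ≡ 74 (mod 86).
Need 35⁻¹ mod 86. Extended Euclid on (86, 35):
86 = 2*35 + 16
35 = 2*16 + 3
16 = 5*3 + 1
3 = 3*1 + 0
Back-substitute:
1 = 16 − 5·3
1 = −5·35 + 11·16
1 = 11·86 − 27·35
35⁻¹ ≡ 59 (mod 86), so k ≡ 59·74 ≡ 66 (mod 86).
x = 23 + 35·66 = 2333.

2333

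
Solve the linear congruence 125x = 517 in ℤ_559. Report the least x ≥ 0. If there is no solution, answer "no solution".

505

First find gcd(125, 559):
559 = 4*125 + 59
125 = 2*59 + 7
59 = 8*7 + 3
7 = 2*3 + 1
3 = 3*1 + 0
gcd = 1, so a unique solution mod 559 exists.
Back-substitute for the Bézout coefficients:
1 = 7 − 2·3
1 = −2·59 + 17·7
1 = 17·125 − 36·59
1 = −36·559 + 161·125
So 125·(161) ≡ 1 (mod 559), giving 125⁻¹ ≡ 161.
x ≡ 125⁻¹·517 ≡ 161·517 ≡ 505 (mod 559).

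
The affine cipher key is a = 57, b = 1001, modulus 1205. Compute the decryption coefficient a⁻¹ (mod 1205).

148

Extended Euclidean algorithm:
1205 = 21×57 + 8
57 = 7×8 + 1
8 = 8×1 + 0
The gcd is 1. Working backward:
1 = 57 − 7·8
1 = −7·1205 + 148·57
So 57·148 ≡ 1 (mod 1205).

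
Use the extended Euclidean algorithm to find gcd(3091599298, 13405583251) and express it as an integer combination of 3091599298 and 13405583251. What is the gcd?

Repeated division:
13405583251 = 4×3091599298 + 1039186059
3091599298 = 2×1039186059 + 1013227180
1039186059 = 1×1013227180 + 25958879
1013227180 = 39×25958879 + 830899
25958879 = 31×830899 + 201010
830899 = 4×201010 + 26859
201010 = 7×26859 + 12997
26859 = 2×12997 + 865
12997 = 15×865 + 22
865 = 39×22 + 7
22 = 3×7 + 1
7 = 7×1 + 0
gcd(3091599298, 13405583251) = 1.
Working backward:
1 = 22 − 3·7
1 = −3·865 + 118·22
1 = 118·12997 − 1773·865
1 = −1773·26859 + 3664·12997
1 = 3664·201010 − 27421·26859
1 = −27421·830899 + 113348·201010
1 = 113348·25958879 − 3541209·830899
1 = −3541209·1013227180 + 138220499·25958879
1 = 138220499·1039186059 − 141761708·1013227180
1 = −141761708·3091599298 + 421743915·1039186059
1 = 421743915·13405583251 − 1828737368·3091599298
So 1 = (421743915)·13405583251 + (-1828737368)·3091599298.

1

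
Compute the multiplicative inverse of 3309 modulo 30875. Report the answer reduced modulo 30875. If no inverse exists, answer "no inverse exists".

28589

Extended Euclidean algorithm:
30875 = 9·3309 + 1094
3309 = 3·1094 + 27
1094 = 40·27 + 14
27 = 1·14 + 13
14 = 1·13 + 1
13 = 13·1 + 0
Since gcd(3309, 30875) = 1, back-substitute to write 1 as a combination:
1 = 14 − 13
1 = −27 + 2·14
1 = 2·1094 − 81·27
1 = −81·3309 + 245·1094
1 = 245·30875 − 2286·3309
So 3309·(-2286) ≡ 1 (mod 30875), and -2286 ≡ 28589 (mod 30875).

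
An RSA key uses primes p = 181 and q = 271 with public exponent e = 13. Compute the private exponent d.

7477

φ(n) = (p−1)(q−1) = 180·270 = 48600.
Need d with 13·d ≡ 1 (mod 48600). Apply the extended Euclidean algorithm:
48600 = 3738*13 + 6
13 = 2*6 + 1
6 = 6*1 + 0
Back-substitute:
1 = 13 − 2·6
1 = −2·48600 + 7477·13
So 13·7477 ≡ 1 (mod 48600), hence d = 7477.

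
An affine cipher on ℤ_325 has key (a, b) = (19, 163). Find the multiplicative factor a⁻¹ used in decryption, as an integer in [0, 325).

154

Apply the Euclidean algorithm to 325 and 19:
325 = 17*19 + 2
19 = 9*2 + 1
2 = 2*1 + 0
Since gcd(19, 325) = 1, back-substitute to write 1 as a combination:
1 = 19 − 9·2
1 = −9·325 + 154·19
So 19·154 ≡ 1 (mod 325).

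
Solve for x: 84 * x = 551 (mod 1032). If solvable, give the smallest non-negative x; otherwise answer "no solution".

no solution

gcd(84, 1032):
1032 = 12*84 + 24
84 = 3*24 + 12
24 = 2*12 + 0
gcd = 12, but 12 ∤ 551, so the congruence has no solution.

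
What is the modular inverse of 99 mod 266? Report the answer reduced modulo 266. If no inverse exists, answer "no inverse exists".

43

Apply the Euclidean algorithm to 266 and 99:
266 = 2×99 + 68
99 = 1×68 + 31
68 = 2×31 + 6
31 = 5×6 + 1
6 = 6×1 + 0
gcd = 1, so the inverse exists. Back-substitute:
1 = 31 − 5·6
1 = −5·68 + 11·31
1 = 11·99 − 16·68
1 = −16·266 + 43·99
So 99·43 ≡ 1 (mod 266).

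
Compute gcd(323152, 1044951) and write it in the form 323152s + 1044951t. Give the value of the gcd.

Euclidean algorithm:
1044951 = 3*323152 + 75495
323152 = 4*75495 + 21172
75495 = 3*21172 + 11979
21172 = 1*11979 + 9193
11979 = 1*9193 + 2786
9193 = 3*2786 + 835
2786 = 3*835 + 281
835 = 2*281 + 273
281 = 1*273 + 8
273 = 34*8 + 1
8 = 8*1 + 0
gcd(323152, 1044951) = 1.
Express as a combination:
1 = 273 − 34·8
1 = −34·281 + 35·273
1 = 35·835 − 104·281
1 = −104·2786 + 347·835
1 = 347·9193 − 1145·2786
1 = −1145·11979 + 1492·9193
1 = 1492·21172 − 2637·11979
1 = −2637·75495 + 9403·21172
1 = 9403·323152 − 40249·75495
1 = −40249·1044951 + 130150·323152
So 1 = (-40249)·1044951 + (130150)·323152.

1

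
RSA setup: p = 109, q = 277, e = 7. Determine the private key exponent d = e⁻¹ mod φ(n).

12775

φ(n) = (p−1)(q−1) = 108·276 = 29808.
Need d with 7·d ≡ 1 (mod 29808). Apply the extended Euclidean algorithm:
29808 = 4258·7 + 2
7 = 3·2 + 1
2 = 2·1 + 0
Back-substitute:
1 = 7 − 3·2
1 = −3·29808 + 12775·7
So 7·12775 ≡ 1 (mod 29808), hence d = 12775.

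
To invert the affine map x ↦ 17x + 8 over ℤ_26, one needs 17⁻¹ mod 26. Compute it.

gcd(26, 17) by repeated division:
26 = 1·17 + 9
17 = 1·9 + 8
9 = 1·8 + 1
8 = 8·1 + 0
Since gcd(17, 26) = 1, back-substitute to write 1 as a combination:
1 = 9 − 8
1 = −17 + 2·9
1 = 2·26 − 3·17
Hence 17⁻¹ ≡ -3 ≡ 23 (mod 26).

23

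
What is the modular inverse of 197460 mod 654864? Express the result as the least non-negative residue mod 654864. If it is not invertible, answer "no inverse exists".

Euclidean algorithm on 654864, 197460:
654864 = 3×197460 + 62484
197460 = 3×62484 + 10008
62484 = 6×10008 + 2436
10008 = 4×2436 + 264
2436 = 9×264 + 60
264 = 4×60 + 24
60 = 2×24 + 12
24 = 2×12 + 0
gcd(197460, 654864) = 12 ≠ 1, so 197460 has no multiplicative inverse modulo 654864.

no inverse exists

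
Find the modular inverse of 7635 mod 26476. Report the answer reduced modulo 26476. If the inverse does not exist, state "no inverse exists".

Run Euclid on (26476, 7635):
26476 = 3·7635 + 3571
7635 = 2·3571 + 493
3571 = 7·493 + 120
493 = 4·120 + 13
120 = 9·13 + 3
13 = 4·3 + 1
3 = 3·1 + 0
gcd = 1, so the inverse exists. Back-substitute:
1 = 13 − 4·3
1 = −4·120 + 37·13
1 = 37·493 − 152·120
1 = −152·3571 + 1101·493
1 = 1101·7635 − 2354·3571
1 = −2354·26476 + 8163·7635
So 7635·8163 ≡ 1 (mod 26476).

8163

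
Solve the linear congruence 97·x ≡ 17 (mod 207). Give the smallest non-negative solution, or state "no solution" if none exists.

77

First find gcd(97, 207):
207 = 2×97 + 13
97 = 7×13 + 6
13 = 2×6 + 1
6 = 6×1 + 0
gcd = 1, so a unique solution mod 207 exists.
Back-substitute for the Bézout coefficients:
1 = 13 − 2·6
1 = −2·97 + 15·13
1 = 15·207 − 32·97
So 97·(-32) ≡ 1 (mod 207), giving 97⁻¹ ≡ 175.
x ≡ 97⁻¹·17 ≡ 175·17 ≡ 77 (mod 207).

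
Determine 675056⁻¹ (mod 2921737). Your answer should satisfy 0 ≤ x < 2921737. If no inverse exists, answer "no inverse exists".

gcd(2921737, 675056) by repeated division:
2921737 = 4·675056 + 221513
675056 = 3·221513 + 10517
221513 = 21·10517 + 656
10517 = 16·656 + 21
656 = 31·21 + 5
21 = 4·5 + 1
5 = 5·1 + 0
The gcd is 1. Working backward:
1 = 21 − 4·5
1 = −4·656 + 125·21
1 = 125·10517 − 2004·656
1 = −2004·221513 + 42209·10517
1 = 42209·675056 − 128631·221513
1 = −128631·2921737 + 556733·675056
So 675056·556733 ≡ 1 (mod 2921737).

556733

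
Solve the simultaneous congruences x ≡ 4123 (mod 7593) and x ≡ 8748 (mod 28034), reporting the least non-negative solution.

8895526

Write x = 4123 + 7593·k. Then 7593·k ≡ 8748 − 4123 ≡ 4625 (mod 28034).
Need 7593⁻¹ mod 28034. Extended Euclid on (28034, 7593):
28034 = 3·7593 + 5255
7593 = 1·5255 + 2338
5255 = 2·2338 + 579
2338 = 4·579 + 22
579 = 26·22 + 7
22 = 3·7 + 1
7 = 7·1 + 0
Back-substitute:
1 = 22 − 3·7
1 = −3·579 + 79·22
1 = 79·2338 − 319·579
1 = −319·5255 + 717·2338
1 = 717·7593 − 1036·5255
1 = −1036·28034 + 3825·7593
7593⁻¹ ≡ 3825 (mod 28034), so k ≡ 3825·4625 ≡ 1171 (mod 28034).
x = 4123 + 7593·1171 = 8895526.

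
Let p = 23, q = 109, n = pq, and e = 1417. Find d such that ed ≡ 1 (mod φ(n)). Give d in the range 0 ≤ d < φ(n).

φ(n) = (p−1)(q−1) = 22·108 = 2376.
Need d with 1417·d ≡ 1 (mod 2376). Apply the extended Euclidean algorithm:
2376 = 1×1417 + 959
1417 = 1×959 + 458
959 = 2×458 + 43
458 = 10×43 + 28
43 = 1×28 + 15
28 = 1×15 + 13
15 = 1×13 + 2
13 = 6×2 + 1
2 = 2×1 + 0
Back-substitute:
1 = 13 − 6·2
1 = −6·15 + 7·13
1 = 7·28 − 13·15
1 = −13·43 + 20·28
1 = 20·458 − 213·43
1 = −213·959 + 446·458
1 = 446·1417 − 659·959
1 = −659·2376 + 1105·1417
So 1417·1105 ≡ 1 (mod 2376), hence d = 1105.

1105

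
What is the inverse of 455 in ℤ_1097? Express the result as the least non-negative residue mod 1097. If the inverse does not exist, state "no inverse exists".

Extended Euclidean algorithm:
1097 = 2×455 + 187
455 = 2×187 + 81
187 = 2×81 + 25
81 = 3×25 + 6
25 = 4×6 + 1
6 = 6×1 + 0
The gcd is 1. Working backward:
1 = 25 − 4·6
1 = −4·81 + 13·25
1 = 13·187 − 30·81
1 = −30·455 + 73·187
1 = 73·1097 − 176·455
Thus 455·(-176) ≡ 1 (mod 1097); reducing, -176 mod 1097 = 921.

921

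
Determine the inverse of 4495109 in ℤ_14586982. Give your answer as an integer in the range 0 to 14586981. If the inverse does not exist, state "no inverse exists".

Run Euclid on (14586982, 4495109):
14586982 = 3×4495109 + 1101655
4495109 = 4×1101655 + 88489
1101655 = 12×88489 + 39787
88489 = 2×39787 + 8915
39787 = 4×8915 + 4127
8915 = 2×4127 + 661
4127 = 6×661 + 161
661 = 4×161 + 17
161 = 9×17 + 8
17 = 2×8 + 1
8 = 8×1 + 0
The gcd is 1. Working backward:
1 = 17 − 2·8
1 = −2·161 + 19·17
1 = 19·661 − 78·161
1 = −78·4127 + 487·661
1 = 487·8915 − 1052·4127
1 = −1052·39787 + 4695·8915
1 = 4695·88489 − 10442·39787
1 = −10442·1101655 + 129999·88489
1 = 129999·4495109 − 530438·1101655
1 = −530438·14586982 + 1721313·4495109
So 4495109·1721313 ≡ 1 (mod 14586982).

1721313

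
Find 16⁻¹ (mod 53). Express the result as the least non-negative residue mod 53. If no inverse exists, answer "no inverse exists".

Apply the Euclidean algorithm to 53 and 16:
53 = 3·16 + 5
16 = 3·5 + 1
5 = 5·1 + 0
gcd = 1, so the inverse exists. Back-substitute:
1 = 16 − 3·5
1 = −3·53 + 10·16
So 16·10 ≡ 1 (mod 53).

10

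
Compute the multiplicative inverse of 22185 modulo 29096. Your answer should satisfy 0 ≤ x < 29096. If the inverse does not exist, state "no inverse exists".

6753

Apply the Euclidean algorithm to 29096 and 22185:
29096 = 1*22185 + 6911
22185 = 3*6911 + 1452
6911 = 4*1452 + 1103
1452 = 1*1103 + 349
1103 = 3*349 + 56
349 = 6*56 + 13
56 = 4*13 + 4
13 = 3*4 + 1
4 = 4*1 + 0
Since gcd(22185, 29096) = 1, back-substitute to write 1 as a combination:
1 = 13 − 3·4
1 = −3·56 + 13·13
1 = 13·349 − 81·56
1 = −81·1103 + 256·349
1 = 256·1452 − 337·1103
1 = −337·6911 + 1604·1452
1 = 1604·22185 − 5149·6911
1 = −5149·29096 + 6753·22185
So 22185·6753 ≡ 1 (mod 29096).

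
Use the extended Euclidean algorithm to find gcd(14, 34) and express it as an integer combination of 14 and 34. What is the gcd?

2

Euclidean algorithm:
34 = 2*14 + 6
14 = 2*6 + 2
6 = 3*2 + 0
gcd(14, 34) = 2.
Working backward:
2 = 14 − 2·6
2 = −2·34 + 5·14
So 2 = (-2)·34 + (5)·14.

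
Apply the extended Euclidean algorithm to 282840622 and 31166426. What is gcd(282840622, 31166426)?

2

Apply Euclid's algorithm to 282840622 and 31166426:
282840622 = 9×31166426 + 2342788
31166426 = 13×2342788 + 710182
2342788 = 3×710182 + 212242
710182 = 3×212242 + 73456
212242 = 2×73456 + 65330
73456 = 1×65330 + 8126
65330 = 8×8126 + 322
8126 = 25×322 + 76
322 = 4×76 + 18
76 = 4×18 + 4
18 = 4×4 + 2
4 = 2×2 + 0
gcd(282840622, 31166426) = 2.
Back-substituting:
2 = 18 − 4·4
2 = −4·76 + 17·18
2 = 17·322 − 72·76
2 = −72·8126 + 1817·322
2 = 1817·65330 − 14608·8126
2 = −14608·73456 + 16425·65330
2 = 16425·212242 − 47458·73456
2 = −47458·710182 + 158799·212242
2 = 158799·2342788 − 523855·710182
2 = −523855·31166426 + 6968914·2342788
2 = 6968914·282840622 − 63244081·31166426
So 2 = (6968914)·282840622 + (-63244081)·31166426.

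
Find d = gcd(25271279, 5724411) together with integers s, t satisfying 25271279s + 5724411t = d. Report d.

Apply Euclid's algorithm to 25271279 and 5724411:
25271279 = 4·5724411 + 2373635
5724411 = 2·2373635 + 977141
2373635 = 2·977141 + 419353
977141 = 2·419353 + 138435
419353 = 3·138435 + 4048
138435 = 34·4048 + 803
4048 = 5·803 + 33
803 = 24·33 + 11
33 = 3·11 + 0
gcd(25271279, 5724411) = 11.
Back-substituting:
11 = 803 − 24·33
11 = −24·4048 + 121·803
11 = 121·138435 − 4138·4048
11 = −4138·419353 + 12535·138435
11 = 12535·977141 − 29208·419353
11 = −29208·2373635 + 70951·977141
11 = 70951·5724411 − 171110·2373635
11 = −171110·25271279 + 755391·5724411
So 11 = (-171110)·25271279 + (755391)·5724411.

11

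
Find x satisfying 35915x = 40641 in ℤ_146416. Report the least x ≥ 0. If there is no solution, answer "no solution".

First find gcd(35915, 146416):
146416 = 4×35915 + 2756
35915 = 13×2756 + 87
2756 = 31×87 + 59
87 = 1×59 + 28
59 = 2×28 + 3
28 = 9×3 + 1
3 = 3×1 + 0
gcd = 1, so a unique solution mod 146416 exists.
Back-substitute for the Bézout coefficients:
1 = 28 − 9·3
1 = −9·59 + 19·28
1 = 19·87 − 28·59
1 = −28·2756 + 887·87
1 = 887·35915 − 11559·2756
1 = −11559·146416 + 47123·35915
So 35915·(47123) ≡ 1 (mod 146416), giving 35915⁻¹ ≡ 47123.
x ≡ 35915⁻¹·40641 ≡ 47123·40641 ≡ 4563 (mod 146416).

4563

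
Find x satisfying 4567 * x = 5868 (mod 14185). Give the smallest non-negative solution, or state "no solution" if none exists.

First find gcd(4567, 14185):
14185 = 3·4567 + 484
4567 = 9·484 + 211
484 = 2·211 + 62
211 = 3·62 + 25
62 = 2·25 + 12
25 = 2·12 + 1
12 = 12·1 + 0
gcd = 1, so a unique solution mod 14185 exists.
Back-substitute for the Bézout coefficients:
1 = 25 − 2·12
1 = −2·62 + 5·25
1 = 5·211 − 17·62
1 = −17·484 + 39·211
1 = 39·4567 − 368·484
1 = −368·14185 + 1143·4567
So 4567·(1143) ≡ 1 (mod 14185), giving 4567⁻¹ ≡ 1143.
x ≡ 4567⁻¹·5868 ≡ 1143·5868 ≡ 11804 (mod 14185).

11804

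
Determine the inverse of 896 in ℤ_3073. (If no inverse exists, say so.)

no inverse exists

Euclidean algorithm on 3073, 896:
3073 = 3·896 + 385
896 = 2·385 + 126
385 = 3·126 + 7
126 = 18·7 + 0
Since gcd = 7 > 1, 896 is not a unit mod 3073.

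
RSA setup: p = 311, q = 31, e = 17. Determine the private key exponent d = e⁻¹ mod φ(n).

φ(n) = (p−1)(q−1) = 310·30 = 9300.
Need d with 17·d ≡ 1 (mod 9300). Apply the extended Euclidean algorithm:
9300 = 547*17 + 1
17 = 17*1 + 0
Back-substitute:
1 = 9300 − 547·17
So 17·(-547) ≡ 1 (mod 9300), hence d ≡ -547 ≡ 8753 (mod 9300).

8753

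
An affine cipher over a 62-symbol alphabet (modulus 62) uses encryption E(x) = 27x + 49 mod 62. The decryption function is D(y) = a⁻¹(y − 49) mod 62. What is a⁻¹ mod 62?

23

Run Euclid on (62, 27):
62 = 2·27 + 8
27 = 3·8 + 3
8 = 2·3 + 2
3 = 1·2 + 1
2 = 2·1 + 0
gcd = 1, so the inverse exists. Back-substitute:
1 = 3 − 2
1 = −8 + 3·3
1 = 3·27 − 10·8
1 = −10·62 + 23·27
So 27·23 ≡ 1 (mod 62).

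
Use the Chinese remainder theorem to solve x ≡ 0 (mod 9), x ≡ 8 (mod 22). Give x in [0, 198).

162

Write x = 0 + 9·k. Then 9·k ≡ 8 − 0 ≡ 8 (mod 22).
Need 9⁻¹ mod 22. Extended Euclid on (22, 9):
22 = 2×9 + 4
9 = 2×4 + 1
4 = 4×1 + 0
Back-substitute:
1 = 9 − 2·4
1 = −2·22 + 5·9
9⁻¹ ≡ 5 (mod 22), so k ≡ 5·8 ≡ 18 (mod 22).
x = 0 + 9·18 = 162.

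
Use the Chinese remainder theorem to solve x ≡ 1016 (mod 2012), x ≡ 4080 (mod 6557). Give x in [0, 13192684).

Write x = 1016 + 2012·k. Then 2012·k ≡ 4080 − 1016 ≡ 3064 (mod 6557).
Need 2012⁻¹ mod 6557. Extended Euclid on (6557, 2012):
6557 = 3*2012 + 521
2012 = 3*521 + 449
521 = 1*449 + 72
449 = 6*72 + 17
72 = 4*17 + 4
17 = 4*4 + 1
4 = 4*1 + 0
Back-substitute:
1 = 17 − 4·4
1 = −4·72 + 17·17
1 = 17·449 − 106·72
1 = −106·521 + 123·449
1 = 123·2012 − 475·521
1 = −475·6557 + 1548·2012
2012⁻¹ ≡ 1548 (mod 6557), so k ≡ 1548·3064 ≡ 2361 (mod 6557).
x = 1016 + 2012·2361 = 4751348.

4751348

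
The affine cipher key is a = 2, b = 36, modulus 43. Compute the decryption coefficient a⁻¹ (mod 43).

Apply the Euclidean algorithm to 43 and 2:
43 = 21·2 + 1
2 = 2·1 + 0
gcd = 1, so the inverse exists. Back-substitute:
1 = 43 − 21·2
Thus 2·(-21) ≡ 1 (mod 43); reducing, -21 mod 43 = 22.

22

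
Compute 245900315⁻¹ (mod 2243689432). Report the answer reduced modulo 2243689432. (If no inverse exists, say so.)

267069387

Apply the Euclidean algorithm to 2243689432 and 245900315:
2243689432 = 9×245900315 + 30586597
245900315 = 8×30586597 + 1207539
30586597 = 25×1207539 + 398122
1207539 = 3×398122 + 13173
398122 = 30×13173 + 2932
13173 = 4×2932 + 1445
2932 = 2×1445 + 42
1445 = 34×42 + 17
42 = 2×17 + 8
17 = 2×8 + 1
8 = 8×1 + 0
gcd = 1, so the inverse exists. Back-substitute:
1 = 17 − 2·8
1 = −2·42 + 5·17
1 = 5·1445 − 172·42
1 = −172·2932 + 349·1445
1 = 349·13173 − 1568·2932
1 = −1568·398122 + 47389·13173
1 = 47389·1207539 − 143735·398122
1 = −143735·30586597 + 3640764·1207539
1 = 3640764·245900315 − 29269847·30586597
1 = −29269847·2243689432 + 267069387·245900315
So 245900315·267069387 ≡ 1 (mod 2243689432).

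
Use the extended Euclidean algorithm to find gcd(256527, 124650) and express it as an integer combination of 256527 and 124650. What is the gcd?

9

Repeated division:
256527 = 2*124650 + 7227
124650 = 17*7227 + 1791
7227 = 4*1791 + 63
1791 = 28*63 + 27
63 = 2*27 + 9
27 = 3*9 + 0
gcd(256527, 124650) = 9.
Express as a combination:
9 = 63 − 2·27
9 = −2·1791 + 57·63
9 = 57·7227 − 230·1791
9 = −230·124650 + 3967·7227
9 = 3967·256527 − 8164·124650
So 9 = (3967)·256527 + (-8164)·124650.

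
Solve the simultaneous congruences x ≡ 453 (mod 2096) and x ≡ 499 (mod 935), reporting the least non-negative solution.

746629

Write x = 453 + 2096·k. Then 2096·k ≡ 499 − 453 ≡ 46 (mod 935).
Need 2096⁻¹ mod 935. Extended Euclid on (935, 226):
935 = 4*226 + 31
226 = 7*31 + 9
31 = 3*9 + 4
9 = 2*4 + 1
4 = 4*1 + 0
Back-substitute:
1 = 9 − 2·4
1 = −2·31 + 7·9
1 = 7·226 − 51·31
1 = −51·935 + 211·226
2096⁻¹ ≡ 211 (mod 935), so k ≡ 211·46 ≡ 356 (mod 935).
x = 453 + 2096·356 = 746629.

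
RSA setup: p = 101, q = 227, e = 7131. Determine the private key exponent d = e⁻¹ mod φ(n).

20971

φ(n) = (p−1)(q−1) = 100·226 = 22600.
Need d with 7131·d ≡ 1 (mod 22600). Apply the extended Euclidean algorithm:
22600 = 3·7131 + 1207
7131 = 5·1207 + 1096
1207 = 1·1096 + 111
1096 = 9·111 + 97
111 = 1·97 + 14
97 = 6·14 + 13
14 = 1·13 + 1
13 = 13·1 + 0
Back-substitute:
1 = 14 − 13
1 = −97 + 7·14
1 = 7·111 − 8·97
1 = −8·1096 + 79·111
1 = 79·1207 − 87·1096
1 = −87·7131 + 514·1207
1 = 514·22600 − 1629·7131
So 7131·(-1629) ≡ 1 (mod 22600), hence d ≡ -1629 ≡ 20971 (mod 22600).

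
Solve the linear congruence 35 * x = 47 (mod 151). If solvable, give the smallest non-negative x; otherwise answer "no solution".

79

First find gcd(35, 151):
151 = 4×35 + 11
35 = 3×11 + 2
11 = 5×2 + 1
2 = 2×1 + 0
gcd = 1, so a unique solution mod 151 exists.
Back-substitute for the Bézout coefficients:
1 = 11 − 5·2
1 = −5·35 + 16·11
1 = 16·151 − 69·35
So 35·(-69) ≡ 1 (mod 151), giving 35⁻¹ ≡ 82.
x ≡ 35⁻¹·47 ≡ 82·47 ≡ 79 (mod 151).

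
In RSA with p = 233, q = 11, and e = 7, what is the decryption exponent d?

663

φ(n) = (p−1)(q−1) = 232·10 = 2320.
Need d with 7·d ≡ 1 (mod 2320). Apply the extended Euclidean algorithm:
2320 = 331·7 + 3
7 = 2·3 + 1
3 = 3·1 + 0
Back-substitute:
1 = 7 − 2·3
1 = −2·2320 + 663·7
So 7·663 ≡ 1 (mod 2320), hence d = 663.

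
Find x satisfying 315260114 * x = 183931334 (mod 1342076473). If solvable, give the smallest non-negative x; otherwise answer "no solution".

First find gcd(315260114, 1342076473):
1342076473 = 4×315260114 + 81036017
315260114 = 3×81036017 + 72152063
81036017 = 1×72152063 + 8883954
72152063 = 8×8883954 + 1080431
8883954 = 8×1080431 + 240506
1080431 = 4×240506 + 118407
240506 = 2×118407 + 3692
118407 = 32×3692 + 263
3692 = 14×263 + 10
263 = 26×10 + 3
10 = 3×3 + 1
3 = 3×1 + 0
gcd = 1, so a unique solution mod 1342076473 exists.
Back-substitute for the Bézout coefficients:
1 = 10 − 3·3
1 = −3·263 + 79·10
1 = 79·3692 − 1109·263
1 = −1109·118407 + 35567·3692
1 = 35567·240506 − 72243·118407
1 = −72243·1080431 + 324539·240506
1 = 324539·8883954 − 2668555·1080431
1 = −2668555·72152063 + 21672979·8883954
1 = 21672979·81036017 − 24341534·72152063
1 = −24341534·315260114 + 94697581·81036017
1 = 94697581·1342076473 − 403131858·315260114
So 315260114·(-403131858) ≡ 1 (mod 1342076473), giving 315260114⁻¹ ≡ 938944615.
x ≡ 315260114⁻¹·183931334 ≡ 938944615·183931334 ≡ 1264256432 (mod 1342076473).

1264256432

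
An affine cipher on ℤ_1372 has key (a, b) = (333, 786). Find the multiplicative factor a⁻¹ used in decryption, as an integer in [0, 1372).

Run Euclid on (1372, 333):
1372 = 4·333 + 40
333 = 8·40 + 13
40 = 3·13 + 1
13 = 13·1 + 0
gcd = 1, so the inverse exists. Back-substitute:
1 = 40 − 3·13
1 = −3·333 + 25·40
1 = 25·1372 − 103·333
Thus 333·(-103) ≡ 1 (mod 1372); reducing, -103 mod 1372 = 1269.

1269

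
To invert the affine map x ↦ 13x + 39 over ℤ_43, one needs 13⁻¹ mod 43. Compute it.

Apply the Euclidean algorithm to 43 and 13:
43 = 3×13 + 4
13 = 3×4 + 1
4 = 4×1 + 0
The gcd is 1. Working backward:
1 = 13 − 3·4
1 = −3·43 + 10·13
So 13·10 ≡ 1 (mod 43).

10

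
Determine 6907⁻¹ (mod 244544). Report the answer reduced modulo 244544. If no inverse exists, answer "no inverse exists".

gcd(244544, 6907) by repeated division:
244544 = 35*6907 + 2799
6907 = 2*2799 + 1309
2799 = 2*1309 + 181
1309 = 7*181 + 42
181 = 4*42 + 13
42 = 3*13 + 3
13 = 4*3 + 1
3 = 3*1 + 0
gcd = 1, so the inverse exists. Back-substitute:
1 = 13 − 4·3
1 = −4·42 + 13·13
1 = 13·181 − 56·42
1 = −56·1309 + 405·181
1 = 405·2799 − 866·1309
1 = −866·6907 + 2137·2799
1 = 2137·244544 − 75661·6907
Thus 6907·(-75661) ≡ 1 (mod 244544); reducing, -75661 mod 244544 = 168883.

168883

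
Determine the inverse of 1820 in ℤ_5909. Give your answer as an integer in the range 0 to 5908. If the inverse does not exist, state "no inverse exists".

Extended Euclidean algorithm:
5909 = 3×1820 + 449
1820 = 4×449 + 24
449 = 18×24 + 17
24 = 1×17 + 7
17 = 2×7 + 3
7 = 2×3 + 1
3 = 3×1 + 0
The gcd is 1. Working backward:
1 = 7 − 2·3
1 = −2·17 + 5·7
1 = 5·24 − 7·17
1 = −7·449 + 131·24
1 = 131·1820 − 531·449
1 = −531·5909 + 1724·1820
So 1820·1724 ≡ 1 (mod 5909).

1724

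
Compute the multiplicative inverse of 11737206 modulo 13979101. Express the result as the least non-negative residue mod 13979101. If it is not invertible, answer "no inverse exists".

3070533

Run Euclid on (13979101, 11737206):
13979101 = 1·11737206 + 2241895
11737206 = 5·2241895 + 527731
2241895 = 4·527731 + 130971
527731 = 4·130971 + 3847
130971 = 34·3847 + 173
3847 = 22·173 + 41
173 = 4·41 + 9
41 = 4·9 + 5
9 = 1·5 + 4
5 = 1·4 + 1
4 = 4·1 + 0
The gcd is 1. Working backward:
1 = 5 − 4
1 = −9 + 2·5
1 = 2·41 − 9·9
1 = −9·173 + 38·41
1 = 38·3847 − 845·173
1 = −845·130971 + 28768·3847
1 = 28768·527731 − 115917·130971
1 = −115917·2241895 + 492436·527731
1 = 492436·11737206 − 2578097·2241895
1 = −2578097·13979101 + 3070533·11737206
So 11737206·3070533 ≡ 1 (mod 13979101).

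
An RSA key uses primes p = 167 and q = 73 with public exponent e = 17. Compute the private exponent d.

11249

φ(n) = (p−1)(q−1) = 166·72 = 11952.
Need d with 17·d ≡ 1 (mod 11952). Apply the extended Euclidean algorithm:
11952 = 703·17 + 1
17 = 17·1 + 0
Back-substitute:
1 = 11952 − 703·17
So 17·(-703) ≡ 1 (mod 11952), hence d ≡ -703 ≡ 11249 (mod 11952).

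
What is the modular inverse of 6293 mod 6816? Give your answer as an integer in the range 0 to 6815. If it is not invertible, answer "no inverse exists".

5213

Run Euclid on (6816, 6293):
6816 = 1*6293 + 523
6293 = 12*523 + 17
523 = 30*17 + 13
17 = 1*13 + 4
13 = 3*4 + 1
4 = 4*1 + 0
gcd = 1, so the inverse exists. Back-substitute:
1 = 13 − 3·4
1 = −3·17 + 4·13
1 = 4·523 − 123·17
1 = −123·6293 + 1480·523
1 = 1480·6816 − 1603·6293
So 6293·(-1603) ≡ 1 (mod 6816), and -1603 ≡ 5213 (mod 6816).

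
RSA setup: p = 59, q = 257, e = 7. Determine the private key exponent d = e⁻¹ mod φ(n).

12727

φ(n) = (p−1)(q−1) = 58·256 = 14848.
Need d with 7·d ≡ 1 (mod 14848). Apply the extended Euclidean algorithm:
14848 = 2121·7 + 1
7 = 7·1 + 0
Back-substitute:
1 = 14848 − 2121·7
So 7·(-2121) ≡ 1 (mod 14848), hence d ≡ -2121 ≡ 12727 (mod 14848).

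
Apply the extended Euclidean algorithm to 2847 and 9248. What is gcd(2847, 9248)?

1

Repeated division:
9248 = 3·2847 + 707
2847 = 4·707 + 19
707 = 37·19 + 4
19 = 4·4 + 3
4 = 1·3 + 1
3 = 3·1 + 0
gcd(2847, 9248) = 1.
Express as a combination:
1 = 4 − 3
1 = −19 + 5·4
1 = 5·707 − 186·19
1 = −186·2847 + 749·707
1 = 749·9248 − 2433·2847
So 1 = (749)·9248 + (-2433)·2847.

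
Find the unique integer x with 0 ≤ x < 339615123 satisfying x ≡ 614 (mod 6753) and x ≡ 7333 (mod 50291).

238638128

Write x = 614 + 6753·k. Then 6753·k ≡ 7333 − 614 ≡ 6719 (mod 50291).
Need 6753⁻¹ mod 50291. Extended Euclid on (50291, 6753):
50291 = 7×6753 + 3020
6753 = 2×3020 + 713
3020 = 4×713 + 168
713 = 4×168 + 41
168 = 4×41 + 4
41 = 10×4 + 1
4 = 4×1 + 0
Back-substitute:
1 = 41 − 10·4
1 = −10·168 + 41·41
1 = 41·713 − 174·168
1 = −174·3020 + 737·713
1 = 737·6753 − 1648·3020
1 = −1648·50291 + 12273·6753
6753⁻¹ ≡ 12273 (mod 50291), so k ≡ 12273·6719 ≡ 35338 (mod 50291).
x = 614 + 6753·35338 = 238638128.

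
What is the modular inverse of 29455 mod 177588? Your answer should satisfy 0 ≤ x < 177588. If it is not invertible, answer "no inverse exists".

138055

Run Euclid on (177588, 29455):
177588 = 6×29455 + 858
29455 = 34×858 + 283
858 = 3×283 + 9
283 = 31×9 + 4
9 = 2×4 + 1
4 = 4×1 + 0
gcd = 1, so the inverse exists. Back-substitute:
1 = 9 − 2·4
1 = −2·283 + 63·9
1 = 63·858 − 191·283
1 = −191·29455 + 6557·858
1 = 6557·177588 − 39533·29455
Hence 29455⁻¹ ≡ -39533 ≡ 138055 (mod 177588).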